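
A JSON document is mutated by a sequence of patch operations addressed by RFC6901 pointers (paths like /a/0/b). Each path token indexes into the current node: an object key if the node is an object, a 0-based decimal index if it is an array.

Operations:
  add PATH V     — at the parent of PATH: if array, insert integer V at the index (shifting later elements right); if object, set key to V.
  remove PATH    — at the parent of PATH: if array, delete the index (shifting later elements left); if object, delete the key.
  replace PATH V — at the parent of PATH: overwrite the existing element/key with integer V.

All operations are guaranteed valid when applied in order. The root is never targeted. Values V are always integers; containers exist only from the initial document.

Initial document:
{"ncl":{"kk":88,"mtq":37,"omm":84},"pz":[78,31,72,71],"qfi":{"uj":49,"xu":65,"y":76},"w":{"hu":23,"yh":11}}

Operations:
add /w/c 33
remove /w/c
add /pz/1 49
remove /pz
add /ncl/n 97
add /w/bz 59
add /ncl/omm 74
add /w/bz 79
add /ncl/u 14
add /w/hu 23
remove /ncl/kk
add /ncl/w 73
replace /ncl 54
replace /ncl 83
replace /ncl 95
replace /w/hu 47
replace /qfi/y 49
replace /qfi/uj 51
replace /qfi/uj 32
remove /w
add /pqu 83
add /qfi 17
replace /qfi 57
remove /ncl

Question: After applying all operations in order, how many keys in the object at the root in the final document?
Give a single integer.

After op 1 (add /w/c 33): {"ncl":{"kk":88,"mtq":37,"omm":84},"pz":[78,31,72,71],"qfi":{"uj":49,"xu":65,"y":76},"w":{"c":33,"hu":23,"yh":11}}
After op 2 (remove /w/c): {"ncl":{"kk":88,"mtq":37,"omm":84},"pz":[78,31,72,71],"qfi":{"uj":49,"xu":65,"y":76},"w":{"hu":23,"yh":11}}
After op 3 (add /pz/1 49): {"ncl":{"kk":88,"mtq":37,"omm":84},"pz":[78,49,31,72,71],"qfi":{"uj":49,"xu":65,"y":76},"w":{"hu":23,"yh":11}}
After op 4 (remove /pz): {"ncl":{"kk":88,"mtq":37,"omm":84},"qfi":{"uj":49,"xu":65,"y":76},"w":{"hu":23,"yh":11}}
After op 5 (add /ncl/n 97): {"ncl":{"kk":88,"mtq":37,"n":97,"omm":84},"qfi":{"uj":49,"xu":65,"y":76},"w":{"hu":23,"yh":11}}
After op 6 (add /w/bz 59): {"ncl":{"kk":88,"mtq":37,"n":97,"omm":84},"qfi":{"uj":49,"xu":65,"y":76},"w":{"bz":59,"hu":23,"yh":11}}
After op 7 (add /ncl/omm 74): {"ncl":{"kk":88,"mtq":37,"n":97,"omm":74},"qfi":{"uj":49,"xu":65,"y":76},"w":{"bz":59,"hu":23,"yh":11}}
After op 8 (add /w/bz 79): {"ncl":{"kk":88,"mtq":37,"n":97,"omm":74},"qfi":{"uj":49,"xu":65,"y":76},"w":{"bz":79,"hu":23,"yh":11}}
After op 9 (add /ncl/u 14): {"ncl":{"kk":88,"mtq":37,"n":97,"omm":74,"u":14},"qfi":{"uj":49,"xu":65,"y":76},"w":{"bz":79,"hu":23,"yh":11}}
After op 10 (add /w/hu 23): {"ncl":{"kk":88,"mtq":37,"n":97,"omm":74,"u":14},"qfi":{"uj":49,"xu":65,"y":76},"w":{"bz":79,"hu":23,"yh":11}}
After op 11 (remove /ncl/kk): {"ncl":{"mtq":37,"n":97,"omm":74,"u":14},"qfi":{"uj":49,"xu":65,"y":76},"w":{"bz":79,"hu":23,"yh":11}}
After op 12 (add /ncl/w 73): {"ncl":{"mtq":37,"n":97,"omm":74,"u":14,"w":73},"qfi":{"uj":49,"xu":65,"y":76},"w":{"bz":79,"hu":23,"yh":11}}
After op 13 (replace /ncl 54): {"ncl":54,"qfi":{"uj":49,"xu":65,"y":76},"w":{"bz":79,"hu":23,"yh":11}}
After op 14 (replace /ncl 83): {"ncl":83,"qfi":{"uj":49,"xu":65,"y":76},"w":{"bz":79,"hu":23,"yh":11}}
After op 15 (replace /ncl 95): {"ncl":95,"qfi":{"uj":49,"xu":65,"y":76},"w":{"bz":79,"hu":23,"yh":11}}
After op 16 (replace /w/hu 47): {"ncl":95,"qfi":{"uj":49,"xu":65,"y":76},"w":{"bz":79,"hu":47,"yh":11}}
After op 17 (replace /qfi/y 49): {"ncl":95,"qfi":{"uj":49,"xu":65,"y":49},"w":{"bz":79,"hu":47,"yh":11}}
After op 18 (replace /qfi/uj 51): {"ncl":95,"qfi":{"uj":51,"xu":65,"y":49},"w":{"bz":79,"hu":47,"yh":11}}
After op 19 (replace /qfi/uj 32): {"ncl":95,"qfi":{"uj":32,"xu":65,"y":49},"w":{"bz":79,"hu":47,"yh":11}}
After op 20 (remove /w): {"ncl":95,"qfi":{"uj":32,"xu":65,"y":49}}
After op 21 (add /pqu 83): {"ncl":95,"pqu":83,"qfi":{"uj":32,"xu":65,"y":49}}
After op 22 (add /qfi 17): {"ncl":95,"pqu":83,"qfi":17}
After op 23 (replace /qfi 57): {"ncl":95,"pqu":83,"qfi":57}
After op 24 (remove /ncl): {"pqu":83,"qfi":57}
Size at the root: 2

Answer: 2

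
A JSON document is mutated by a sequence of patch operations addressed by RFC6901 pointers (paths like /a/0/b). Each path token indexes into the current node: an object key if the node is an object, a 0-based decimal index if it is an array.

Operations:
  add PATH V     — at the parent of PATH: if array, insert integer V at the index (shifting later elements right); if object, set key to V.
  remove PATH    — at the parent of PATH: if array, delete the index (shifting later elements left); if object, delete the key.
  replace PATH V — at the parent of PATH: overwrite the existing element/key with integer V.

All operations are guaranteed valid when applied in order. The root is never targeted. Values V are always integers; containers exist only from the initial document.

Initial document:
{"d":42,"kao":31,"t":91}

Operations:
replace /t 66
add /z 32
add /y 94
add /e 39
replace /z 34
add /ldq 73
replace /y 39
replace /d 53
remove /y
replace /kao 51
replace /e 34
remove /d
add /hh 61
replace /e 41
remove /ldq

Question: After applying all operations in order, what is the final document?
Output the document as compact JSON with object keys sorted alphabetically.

After op 1 (replace /t 66): {"d":42,"kao":31,"t":66}
After op 2 (add /z 32): {"d":42,"kao":31,"t":66,"z":32}
After op 3 (add /y 94): {"d":42,"kao":31,"t":66,"y":94,"z":32}
After op 4 (add /e 39): {"d":42,"e":39,"kao":31,"t":66,"y":94,"z":32}
After op 5 (replace /z 34): {"d":42,"e":39,"kao":31,"t":66,"y":94,"z":34}
After op 6 (add /ldq 73): {"d":42,"e":39,"kao":31,"ldq":73,"t":66,"y":94,"z":34}
After op 7 (replace /y 39): {"d":42,"e":39,"kao":31,"ldq":73,"t":66,"y":39,"z":34}
After op 8 (replace /d 53): {"d":53,"e":39,"kao":31,"ldq":73,"t":66,"y":39,"z":34}
After op 9 (remove /y): {"d":53,"e":39,"kao":31,"ldq":73,"t":66,"z":34}
After op 10 (replace /kao 51): {"d":53,"e":39,"kao":51,"ldq":73,"t":66,"z":34}
After op 11 (replace /e 34): {"d":53,"e":34,"kao":51,"ldq":73,"t":66,"z":34}
After op 12 (remove /d): {"e":34,"kao":51,"ldq":73,"t":66,"z":34}
After op 13 (add /hh 61): {"e":34,"hh":61,"kao":51,"ldq":73,"t":66,"z":34}
After op 14 (replace /e 41): {"e":41,"hh":61,"kao":51,"ldq":73,"t":66,"z":34}
After op 15 (remove /ldq): {"e":41,"hh":61,"kao":51,"t":66,"z":34}

Answer: {"e":41,"hh":61,"kao":51,"t":66,"z":34}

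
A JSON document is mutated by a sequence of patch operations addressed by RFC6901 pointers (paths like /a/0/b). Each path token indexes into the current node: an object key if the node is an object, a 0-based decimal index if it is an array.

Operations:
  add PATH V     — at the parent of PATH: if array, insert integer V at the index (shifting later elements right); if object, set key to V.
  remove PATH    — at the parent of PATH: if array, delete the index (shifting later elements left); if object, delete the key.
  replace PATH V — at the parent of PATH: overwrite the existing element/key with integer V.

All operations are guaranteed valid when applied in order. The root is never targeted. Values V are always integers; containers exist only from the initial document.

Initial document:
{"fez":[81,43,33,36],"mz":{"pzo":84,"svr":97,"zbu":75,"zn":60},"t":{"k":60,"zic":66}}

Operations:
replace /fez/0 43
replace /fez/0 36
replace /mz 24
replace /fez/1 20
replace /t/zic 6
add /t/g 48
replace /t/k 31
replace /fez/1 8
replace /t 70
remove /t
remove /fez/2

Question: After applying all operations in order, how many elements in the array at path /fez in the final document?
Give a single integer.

Answer: 3

Derivation:
After op 1 (replace /fez/0 43): {"fez":[43,43,33,36],"mz":{"pzo":84,"svr":97,"zbu":75,"zn":60},"t":{"k":60,"zic":66}}
After op 2 (replace /fez/0 36): {"fez":[36,43,33,36],"mz":{"pzo":84,"svr":97,"zbu":75,"zn":60},"t":{"k":60,"zic":66}}
After op 3 (replace /mz 24): {"fez":[36,43,33,36],"mz":24,"t":{"k":60,"zic":66}}
After op 4 (replace /fez/1 20): {"fez":[36,20,33,36],"mz":24,"t":{"k":60,"zic":66}}
After op 5 (replace /t/zic 6): {"fez":[36,20,33,36],"mz":24,"t":{"k":60,"zic":6}}
After op 6 (add /t/g 48): {"fez":[36,20,33,36],"mz":24,"t":{"g":48,"k":60,"zic":6}}
After op 7 (replace /t/k 31): {"fez":[36,20,33,36],"mz":24,"t":{"g":48,"k":31,"zic":6}}
After op 8 (replace /fez/1 8): {"fez":[36,8,33,36],"mz":24,"t":{"g":48,"k":31,"zic":6}}
After op 9 (replace /t 70): {"fez":[36,8,33,36],"mz":24,"t":70}
After op 10 (remove /t): {"fez":[36,8,33,36],"mz":24}
After op 11 (remove /fez/2): {"fez":[36,8,36],"mz":24}
Size at path /fez: 3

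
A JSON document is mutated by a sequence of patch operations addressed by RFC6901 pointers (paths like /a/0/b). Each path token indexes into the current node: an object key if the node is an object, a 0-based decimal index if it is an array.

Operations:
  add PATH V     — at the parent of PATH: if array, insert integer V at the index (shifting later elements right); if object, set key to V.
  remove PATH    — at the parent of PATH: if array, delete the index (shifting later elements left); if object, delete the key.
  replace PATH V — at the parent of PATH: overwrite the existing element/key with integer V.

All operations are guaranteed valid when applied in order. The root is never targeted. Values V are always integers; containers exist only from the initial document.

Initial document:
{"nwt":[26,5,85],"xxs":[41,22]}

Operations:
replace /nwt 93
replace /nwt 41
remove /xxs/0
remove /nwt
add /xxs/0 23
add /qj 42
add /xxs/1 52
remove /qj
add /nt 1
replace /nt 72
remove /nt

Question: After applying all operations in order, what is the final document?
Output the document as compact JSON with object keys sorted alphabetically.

After op 1 (replace /nwt 93): {"nwt":93,"xxs":[41,22]}
After op 2 (replace /nwt 41): {"nwt":41,"xxs":[41,22]}
After op 3 (remove /xxs/0): {"nwt":41,"xxs":[22]}
After op 4 (remove /nwt): {"xxs":[22]}
After op 5 (add /xxs/0 23): {"xxs":[23,22]}
After op 6 (add /qj 42): {"qj":42,"xxs":[23,22]}
After op 7 (add /xxs/1 52): {"qj":42,"xxs":[23,52,22]}
After op 8 (remove /qj): {"xxs":[23,52,22]}
After op 9 (add /nt 1): {"nt":1,"xxs":[23,52,22]}
After op 10 (replace /nt 72): {"nt":72,"xxs":[23,52,22]}
After op 11 (remove /nt): {"xxs":[23,52,22]}

Answer: {"xxs":[23,52,22]}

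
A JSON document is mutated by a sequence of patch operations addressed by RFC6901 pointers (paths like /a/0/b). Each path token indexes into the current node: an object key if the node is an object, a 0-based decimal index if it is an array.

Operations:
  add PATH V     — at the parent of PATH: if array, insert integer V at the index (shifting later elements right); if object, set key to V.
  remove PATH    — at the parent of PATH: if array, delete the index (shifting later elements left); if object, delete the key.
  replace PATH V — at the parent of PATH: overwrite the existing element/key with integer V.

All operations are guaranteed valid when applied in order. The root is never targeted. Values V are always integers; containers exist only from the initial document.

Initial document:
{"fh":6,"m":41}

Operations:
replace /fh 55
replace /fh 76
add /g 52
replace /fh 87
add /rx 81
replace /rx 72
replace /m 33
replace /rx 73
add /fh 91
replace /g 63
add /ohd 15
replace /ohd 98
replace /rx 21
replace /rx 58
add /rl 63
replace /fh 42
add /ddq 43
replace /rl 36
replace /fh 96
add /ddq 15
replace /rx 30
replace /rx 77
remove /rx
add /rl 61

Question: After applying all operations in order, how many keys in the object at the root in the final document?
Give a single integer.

After op 1 (replace /fh 55): {"fh":55,"m":41}
After op 2 (replace /fh 76): {"fh":76,"m":41}
After op 3 (add /g 52): {"fh":76,"g":52,"m":41}
After op 4 (replace /fh 87): {"fh":87,"g":52,"m":41}
After op 5 (add /rx 81): {"fh":87,"g":52,"m":41,"rx":81}
After op 6 (replace /rx 72): {"fh":87,"g":52,"m":41,"rx":72}
After op 7 (replace /m 33): {"fh":87,"g":52,"m":33,"rx":72}
After op 8 (replace /rx 73): {"fh":87,"g":52,"m":33,"rx":73}
After op 9 (add /fh 91): {"fh":91,"g":52,"m":33,"rx":73}
After op 10 (replace /g 63): {"fh":91,"g":63,"m":33,"rx":73}
After op 11 (add /ohd 15): {"fh":91,"g":63,"m":33,"ohd":15,"rx":73}
After op 12 (replace /ohd 98): {"fh":91,"g":63,"m":33,"ohd":98,"rx":73}
After op 13 (replace /rx 21): {"fh":91,"g":63,"m":33,"ohd":98,"rx":21}
After op 14 (replace /rx 58): {"fh":91,"g":63,"m":33,"ohd":98,"rx":58}
After op 15 (add /rl 63): {"fh":91,"g":63,"m":33,"ohd":98,"rl":63,"rx":58}
After op 16 (replace /fh 42): {"fh":42,"g":63,"m":33,"ohd":98,"rl":63,"rx":58}
After op 17 (add /ddq 43): {"ddq":43,"fh":42,"g":63,"m":33,"ohd":98,"rl":63,"rx":58}
After op 18 (replace /rl 36): {"ddq":43,"fh":42,"g":63,"m":33,"ohd":98,"rl":36,"rx":58}
After op 19 (replace /fh 96): {"ddq":43,"fh":96,"g":63,"m":33,"ohd":98,"rl":36,"rx":58}
After op 20 (add /ddq 15): {"ddq":15,"fh":96,"g":63,"m":33,"ohd":98,"rl":36,"rx":58}
After op 21 (replace /rx 30): {"ddq":15,"fh":96,"g":63,"m":33,"ohd":98,"rl":36,"rx":30}
After op 22 (replace /rx 77): {"ddq":15,"fh":96,"g":63,"m":33,"ohd":98,"rl":36,"rx":77}
After op 23 (remove /rx): {"ddq":15,"fh":96,"g":63,"m":33,"ohd":98,"rl":36}
After op 24 (add /rl 61): {"ddq":15,"fh":96,"g":63,"m":33,"ohd":98,"rl":61}
Size at the root: 6

Answer: 6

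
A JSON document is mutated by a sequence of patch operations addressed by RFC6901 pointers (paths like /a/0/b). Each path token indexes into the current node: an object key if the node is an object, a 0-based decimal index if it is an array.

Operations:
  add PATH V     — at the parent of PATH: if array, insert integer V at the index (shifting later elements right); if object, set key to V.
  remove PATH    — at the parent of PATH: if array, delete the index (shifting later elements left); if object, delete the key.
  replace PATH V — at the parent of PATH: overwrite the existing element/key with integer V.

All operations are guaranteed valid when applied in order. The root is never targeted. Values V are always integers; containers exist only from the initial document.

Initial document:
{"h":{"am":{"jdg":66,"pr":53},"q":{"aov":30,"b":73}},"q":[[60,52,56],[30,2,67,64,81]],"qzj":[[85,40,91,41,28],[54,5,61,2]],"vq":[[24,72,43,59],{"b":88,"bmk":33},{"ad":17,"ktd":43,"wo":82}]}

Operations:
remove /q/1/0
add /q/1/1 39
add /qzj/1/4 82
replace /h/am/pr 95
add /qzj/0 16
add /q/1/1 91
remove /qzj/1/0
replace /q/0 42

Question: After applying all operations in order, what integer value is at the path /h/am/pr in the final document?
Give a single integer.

Answer: 95

Derivation:
After op 1 (remove /q/1/0): {"h":{"am":{"jdg":66,"pr":53},"q":{"aov":30,"b":73}},"q":[[60,52,56],[2,67,64,81]],"qzj":[[85,40,91,41,28],[54,5,61,2]],"vq":[[24,72,43,59],{"b":88,"bmk":33},{"ad":17,"ktd":43,"wo":82}]}
After op 2 (add /q/1/1 39): {"h":{"am":{"jdg":66,"pr":53},"q":{"aov":30,"b":73}},"q":[[60,52,56],[2,39,67,64,81]],"qzj":[[85,40,91,41,28],[54,5,61,2]],"vq":[[24,72,43,59],{"b":88,"bmk":33},{"ad":17,"ktd":43,"wo":82}]}
After op 3 (add /qzj/1/4 82): {"h":{"am":{"jdg":66,"pr":53},"q":{"aov":30,"b":73}},"q":[[60,52,56],[2,39,67,64,81]],"qzj":[[85,40,91,41,28],[54,5,61,2,82]],"vq":[[24,72,43,59],{"b":88,"bmk":33},{"ad":17,"ktd":43,"wo":82}]}
After op 4 (replace /h/am/pr 95): {"h":{"am":{"jdg":66,"pr":95},"q":{"aov":30,"b":73}},"q":[[60,52,56],[2,39,67,64,81]],"qzj":[[85,40,91,41,28],[54,5,61,2,82]],"vq":[[24,72,43,59],{"b":88,"bmk":33},{"ad":17,"ktd":43,"wo":82}]}
After op 5 (add /qzj/0 16): {"h":{"am":{"jdg":66,"pr":95},"q":{"aov":30,"b":73}},"q":[[60,52,56],[2,39,67,64,81]],"qzj":[16,[85,40,91,41,28],[54,5,61,2,82]],"vq":[[24,72,43,59],{"b":88,"bmk":33},{"ad":17,"ktd":43,"wo":82}]}
After op 6 (add /q/1/1 91): {"h":{"am":{"jdg":66,"pr":95},"q":{"aov":30,"b":73}},"q":[[60,52,56],[2,91,39,67,64,81]],"qzj":[16,[85,40,91,41,28],[54,5,61,2,82]],"vq":[[24,72,43,59],{"b":88,"bmk":33},{"ad":17,"ktd":43,"wo":82}]}
After op 7 (remove /qzj/1/0): {"h":{"am":{"jdg":66,"pr":95},"q":{"aov":30,"b":73}},"q":[[60,52,56],[2,91,39,67,64,81]],"qzj":[16,[40,91,41,28],[54,5,61,2,82]],"vq":[[24,72,43,59],{"b":88,"bmk":33},{"ad":17,"ktd":43,"wo":82}]}
After op 8 (replace /q/0 42): {"h":{"am":{"jdg":66,"pr":95},"q":{"aov":30,"b":73}},"q":[42,[2,91,39,67,64,81]],"qzj":[16,[40,91,41,28],[54,5,61,2,82]],"vq":[[24,72,43,59],{"b":88,"bmk":33},{"ad":17,"ktd":43,"wo":82}]}
Value at /h/am/pr: 95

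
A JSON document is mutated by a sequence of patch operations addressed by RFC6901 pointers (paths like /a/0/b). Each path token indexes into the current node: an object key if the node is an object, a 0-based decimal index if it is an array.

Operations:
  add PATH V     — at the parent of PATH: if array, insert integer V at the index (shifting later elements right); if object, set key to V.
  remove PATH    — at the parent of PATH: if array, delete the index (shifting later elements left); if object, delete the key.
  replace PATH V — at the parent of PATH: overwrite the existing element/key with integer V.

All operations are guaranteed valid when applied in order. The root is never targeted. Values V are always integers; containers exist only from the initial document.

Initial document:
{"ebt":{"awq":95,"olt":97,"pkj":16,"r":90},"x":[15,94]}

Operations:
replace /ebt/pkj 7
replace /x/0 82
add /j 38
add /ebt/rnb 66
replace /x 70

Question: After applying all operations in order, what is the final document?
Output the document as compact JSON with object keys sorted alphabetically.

Answer: {"ebt":{"awq":95,"olt":97,"pkj":7,"r":90,"rnb":66},"j":38,"x":70}

Derivation:
After op 1 (replace /ebt/pkj 7): {"ebt":{"awq":95,"olt":97,"pkj":7,"r":90},"x":[15,94]}
After op 2 (replace /x/0 82): {"ebt":{"awq":95,"olt":97,"pkj":7,"r":90},"x":[82,94]}
After op 3 (add /j 38): {"ebt":{"awq":95,"olt":97,"pkj":7,"r":90},"j":38,"x":[82,94]}
After op 4 (add /ebt/rnb 66): {"ebt":{"awq":95,"olt":97,"pkj":7,"r":90,"rnb":66},"j":38,"x":[82,94]}
After op 5 (replace /x 70): {"ebt":{"awq":95,"olt":97,"pkj":7,"r":90,"rnb":66},"j":38,"x":70}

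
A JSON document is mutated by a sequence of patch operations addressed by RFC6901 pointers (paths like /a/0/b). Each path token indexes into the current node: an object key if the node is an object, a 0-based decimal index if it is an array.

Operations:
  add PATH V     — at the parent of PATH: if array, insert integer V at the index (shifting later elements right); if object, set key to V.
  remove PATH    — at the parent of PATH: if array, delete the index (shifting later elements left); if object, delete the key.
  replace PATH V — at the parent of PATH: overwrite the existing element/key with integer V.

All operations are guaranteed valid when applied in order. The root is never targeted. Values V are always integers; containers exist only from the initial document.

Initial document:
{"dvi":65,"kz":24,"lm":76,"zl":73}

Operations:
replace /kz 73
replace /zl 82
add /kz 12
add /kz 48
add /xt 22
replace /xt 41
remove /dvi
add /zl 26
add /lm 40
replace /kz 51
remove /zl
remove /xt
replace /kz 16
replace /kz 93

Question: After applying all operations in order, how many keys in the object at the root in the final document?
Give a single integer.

Answer: 2

Derivation:
After op 1 (replace /kz 73): {"dvi":65,"kz":73,"lm":76,"zl":73}
After op 2 (replace /zl 82): {"dvi":65,"kz":73,"lm":76,"zl":82}
After op 3 (add /kz 12): {"dvi":65,"kz":12,"lm":76,"zl":82}
After op 4 (add /kz 48): {"dvi":65,"kz":48,"lm":76,"zl":82}
After op 5 (add /xt 22): {"dvi":65,"kz":48,"lm":76,"xt":22,"zl":82}
After op 6 (replace /xt 41): {"dvi":65,"kz":48,"lm":76,"xt":41,"zl":82}
After op 7 (remove /dvi): {"kz":48,"lm":76,"xt":41,"zl":82}
After op 8 (add /zl 26): {"kz":48,"lm":76,"xt":41,"zl":26}
After op 9 (add /lm 40): {"kz":48,"lm":40,"xt":41,"zl":26}
After op 10 (replace /kz 51): {"kz":51,"lm":40,"xt":41,"zl":26}
After op 11 (remove /zl): {"kz":51,"lm":40,"xt":41}
After op 12 (remove /xt): {"kz":51,"lm":40}
After op 13 (replace /kz 16): {"kz":16,"lm":40}
After op 14 (replace /kz 93): {"kz":93,"lm":40}
Size at the root: 2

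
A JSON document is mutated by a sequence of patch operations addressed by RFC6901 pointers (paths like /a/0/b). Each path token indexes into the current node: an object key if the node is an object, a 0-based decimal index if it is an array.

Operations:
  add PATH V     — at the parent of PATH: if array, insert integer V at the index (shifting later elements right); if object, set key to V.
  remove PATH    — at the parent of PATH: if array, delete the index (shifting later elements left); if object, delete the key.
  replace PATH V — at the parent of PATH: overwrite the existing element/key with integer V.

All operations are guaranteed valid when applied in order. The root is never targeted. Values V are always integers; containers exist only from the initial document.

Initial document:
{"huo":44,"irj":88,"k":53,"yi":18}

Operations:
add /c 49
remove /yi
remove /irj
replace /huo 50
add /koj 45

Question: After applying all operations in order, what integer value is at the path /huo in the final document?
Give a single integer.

Answer: 50

Derivation:
After op 1 (add /c 49): {"c":49,"huo":44,"irj":88,"k":53,"yi":18}
After op 2 (remove /yi): {"c":49,"huo":44,"irj":88,"k":53}
After op 3 (remove /irj): {"c":49,"huo":44,"k":53}
After op 4 (replace /huo 50): {"c":49,"huo":50,"k":53}
After op 5 (add /koj 45): {"c":49,"huo":50,"k":53,"koj":45}
Value at /huo: 50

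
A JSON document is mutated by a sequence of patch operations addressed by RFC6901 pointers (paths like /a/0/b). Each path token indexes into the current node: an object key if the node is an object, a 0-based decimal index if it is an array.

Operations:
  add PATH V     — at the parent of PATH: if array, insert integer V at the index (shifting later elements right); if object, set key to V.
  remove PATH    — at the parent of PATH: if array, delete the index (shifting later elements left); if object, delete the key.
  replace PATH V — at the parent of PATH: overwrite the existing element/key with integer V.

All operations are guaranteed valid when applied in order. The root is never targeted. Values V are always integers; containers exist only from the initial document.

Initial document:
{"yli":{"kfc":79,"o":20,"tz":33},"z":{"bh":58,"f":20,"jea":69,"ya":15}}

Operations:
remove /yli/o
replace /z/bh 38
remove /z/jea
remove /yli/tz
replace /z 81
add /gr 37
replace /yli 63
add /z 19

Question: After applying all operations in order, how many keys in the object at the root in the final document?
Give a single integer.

Answer: 3

Derivation:
After op 1 (remove /yli/o): {"yli":{"kfc":79,"tz":33},"z":{"bh":58,"f":20,"jea":69,"ya":15}}
After op 2 (replace /z/bh 38): {"yli":{"kfc":79,"tz":33},"z":{"bh":38,"f":20,"jea":69,"ya":15}}
After op 3 (remove /z/jea): {"yli":{"kfc":79,"tz":33},"z":{"bh":38,"f":20,"ya":15}}
After op 4 (remove /yli/tz): {"yli":{"kfc":79},"z":{"bh":38,"f":20,"ya":15}}
After op 5 (replace /z 81): {"yli":{"kfc":79},"z":81}
After op 6 (add /gr 37): {"gr":37,"yli":{"kfc":79},"z":81}
After op 7 (replace /yli 63): {"gr":37,"yli":63,"z":81}
After op 8 (add /z 19): {"gr":37,"yli":63,"z":19}
Size at the root: 3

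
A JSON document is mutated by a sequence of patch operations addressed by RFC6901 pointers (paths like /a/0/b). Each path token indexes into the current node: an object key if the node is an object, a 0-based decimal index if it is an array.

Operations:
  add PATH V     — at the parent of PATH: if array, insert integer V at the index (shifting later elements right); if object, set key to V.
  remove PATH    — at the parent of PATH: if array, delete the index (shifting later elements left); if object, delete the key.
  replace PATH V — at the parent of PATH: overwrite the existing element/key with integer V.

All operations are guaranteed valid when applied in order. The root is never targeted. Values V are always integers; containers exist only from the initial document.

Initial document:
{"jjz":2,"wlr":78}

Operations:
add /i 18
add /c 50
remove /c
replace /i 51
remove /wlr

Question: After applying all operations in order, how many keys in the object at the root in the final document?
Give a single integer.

Answer: 2

Derivation:
After op 1 (add /i 18): {"i":18,"jjz":2,"wlr":78}
After op 2 (add /c 50): {"c":50,"i":18,"jjz":2,"wlr":78}
After op 3 (remove /c): {"i":18,"jjz":2,"wlr":78}
After op 4 (replace /i 51): {"i":51,"jjz":2,"wlr":78}
After op 5 (remove /wlr): {"i":51,"jjz":2}
Size at the root: 2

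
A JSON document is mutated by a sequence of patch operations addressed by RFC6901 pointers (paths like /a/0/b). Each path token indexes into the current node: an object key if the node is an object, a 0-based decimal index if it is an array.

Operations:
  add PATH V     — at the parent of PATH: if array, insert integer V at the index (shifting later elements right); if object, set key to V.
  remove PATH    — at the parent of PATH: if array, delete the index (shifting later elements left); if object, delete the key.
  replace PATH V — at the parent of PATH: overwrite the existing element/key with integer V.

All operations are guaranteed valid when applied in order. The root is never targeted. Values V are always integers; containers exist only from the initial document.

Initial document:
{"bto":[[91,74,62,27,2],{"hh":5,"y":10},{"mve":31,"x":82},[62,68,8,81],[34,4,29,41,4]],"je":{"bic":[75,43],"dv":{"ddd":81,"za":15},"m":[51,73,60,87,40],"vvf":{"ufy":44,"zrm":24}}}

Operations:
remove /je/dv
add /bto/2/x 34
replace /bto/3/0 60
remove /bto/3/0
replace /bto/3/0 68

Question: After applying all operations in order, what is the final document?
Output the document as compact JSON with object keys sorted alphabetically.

After op 1 (remove /je/dv): {"bto":[[91,74,62,27,2],{"hh":5,"y":10},{"mve":31,"x":82},[62,68,8,81],[34,4,29,41,4]],"je":{"bic":[75,43],"m":[51,73,60,87,40],"vvf":{"ufy":44,"zrm":24}}}
After op 2 (add /bto/2/x 34): {"bto":[[91,74,62,27,2],{"hh":5,"y":10},{"mve":31,"x":34},[62,68,8,81],[34,4,29,41,4]],"je":{"bic":[75,43],"m":[51,73,60,87,40],"vvf":{"ufy":44,"zrm":24}}}
After op 3 (replace /bto/3/0 60): {"bto":[[91,74,62,27,2],{"hh":5,"y":10},{"mve":31,"x":34},[60,68,8,81],[34,4,29,41,4]],"je":{"bic":[75,43],"m":[51,73,60,87,40],"vvf":{"ufy":44,"zrm":24}}}
After op 4 (remove /bto/3/0): {"bto":[[91,74,62,27,2],{"hh":5,"y":10},{"mve":31,"x":34},[68,8,81],[34,4,29,41,4]],"je":{"bic":[75,43],"m":[51,73,60,87,40],"vvf":{"ufy":44,"zrm":24}}}
After op 5 (replace /bto/3/0 68): {"bto":[[91,74,62,27,2],{"hh":5,"y":10},{"mve":31,"x":34},[68,8,81],[34,4,29,41,4]],"je":{"bic":[75,43],"m":[51,73,60,87,40],"vvf":{"ufy":44,"zrm":24}}}

Answer: {"bto":[[91,74,62,27,2],{"hh":5,"y":10},{"mve":31,"x":34},[68,8,81],[34,4,29,41,4]],"je":{"bic":[75,43],"m":[51,73,60,87,40],"vvf":{"ufy":44,"zrm":24}}}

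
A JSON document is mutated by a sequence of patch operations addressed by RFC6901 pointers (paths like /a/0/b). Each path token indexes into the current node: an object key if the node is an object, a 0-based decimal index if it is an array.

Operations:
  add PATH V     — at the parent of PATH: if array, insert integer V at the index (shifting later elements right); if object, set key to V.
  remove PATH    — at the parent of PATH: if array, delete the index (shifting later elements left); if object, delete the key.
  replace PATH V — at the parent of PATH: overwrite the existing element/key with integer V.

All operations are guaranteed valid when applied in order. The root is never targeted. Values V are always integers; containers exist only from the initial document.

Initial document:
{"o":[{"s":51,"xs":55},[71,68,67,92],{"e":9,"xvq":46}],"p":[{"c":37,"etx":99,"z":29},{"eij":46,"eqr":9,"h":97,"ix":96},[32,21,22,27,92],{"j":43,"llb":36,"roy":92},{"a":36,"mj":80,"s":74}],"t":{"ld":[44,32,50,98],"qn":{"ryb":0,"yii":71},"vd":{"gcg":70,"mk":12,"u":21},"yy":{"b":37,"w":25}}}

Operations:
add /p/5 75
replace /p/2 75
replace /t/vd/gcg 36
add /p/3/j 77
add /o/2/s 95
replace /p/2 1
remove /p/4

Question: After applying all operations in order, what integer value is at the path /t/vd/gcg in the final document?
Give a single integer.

After op 1 (add /p/5 75): {"o":[{"s":51,"xs":55},[71,68,67,92],{"e":9,"xvq":46}],"p":[{"c":37,"etx":99,"z":29},{"eij":46,"eqr":9,"h":97,"ix":96},[32,21,22,27,92],{"j":43,"llb":36,"roy":92},{"a":36,"mj":80,"s":74},75],"t":{"ld":[44,32,50,98],"qn":{"ryb":0,"yii":71},"vd":{"gcg":70,"mk":12,"u":21},"yy":{"b":37,"w":25}}}
After op 2 (replace /p/2 75): {"o":[{"s":51,"xs":55},[71,68,67,92],{"e":9,"xvq":46}],"p":[{"c":37,"etx":99,"z":29},{"eij":46,"eqr":9,"h":97,"ix":96},75,{"j":43,"llb":36,"roy":92},{"a":36,"mj":80,"s":74},75],"t":{"ld":[44,32,50,98],"qn":{"ryb":0,"yii":71},"vd":{"gcg":70,"mk":12,"u":21},"yy":{"b":37,"w":25}}}
After op 3 (replace /t/vd/gcg 36): {"o":[{"s":51,"xs":55},[71,68,67,92],{"e":9,"xvq":46}],"p":[{"c":37,"etx":99,"z":29},{"eij":46,"eqr":9,"h":97,"ix":96},75,{"j":43,"llb":36,"roy":92},{"a":36,"mj":80,"s":74},75],"t":{"ld":[44,32,50,98],"qn":{"ryb":0,"yii":71},"vd":{"gcg":36,"mk":12,"u":21},"yy":{"b":37,"w":25}}}
After op 4 (add /p/3/j 77): {"o":[{"s":51,"xs":55},[71,68,67,92],{"e":9,"xvq":46}],"p":[{"c":37,"etx":99,"z":29},{"eij":46,"eqr":9,"h":97,"ix":96},75,{"j":77,"llb":36,"roy":92},{"a":36,"mj":80,"s":74},75],"t":{"ld":[44,32,50,98],"qn":{"ryb":0,"yii":71},"vd":{"gcg":36,"mk":12,"u":21},"yy":{"b":37,"w":25}}}
After op 5 (add /o/2/s 95): {"o":[{"s":51,"xs":55},[71,68,67,92],{"e":9,"s":95,"xvq":46}],"p":[{"c":37,"etx":99,"z":29},{"eij":46,"eqr":9,"h":97,"ix":96},75,{"j":77,"llb":36,"roy":92},{"a":36,"mj":80,"s":74},75],"t":{"ld":[44,32,50,98],"qn":{"ryb":0,"yii":71},"vd":{"gcg":36,"mk":12,"u":21},"yy":{"b":37,"w":25}}}
After op 6 (replace /p/2 1): {"o":[{"s":51,"xs":55},[71,68,67,92],{"e":9,"s":95,"xvq":46}],"p":[{"c":37,"etx":99,"z":29},{"eij":46,"eqr":9,"h":97,"ix":96},1,{"j":77,"llb":36,"roy":92},{"a":36,"mj":80,"s":74},75],"t":{"ld":[44,32,50,98],"qn":{"ryb":0,"yii":71},"vd":{"gcg":36,"mk":12,"u":21},"yy":{"b":37,"w":25}}}
After op 7 (remove /p/4): {"o":[{"s":51,"xs":55},[71,68,67,92],{"e":9,"s":95,"xvq":46}],"p":[{"c":37,"etx":99,"z":29},{"eij":46,"eqr":9,"h":97,"ix":96},1,{"j":77,"llb":36,"roy":92},75],"t":{"ld":[44,32,50,98],"qn":{"ryb":0,"yii":71},"vd":{"gcg":36,"mk":12,"u":21},"yy":{"b":37,"w":25}}}
Value at /t/vd/gcg: 36

Answer: 36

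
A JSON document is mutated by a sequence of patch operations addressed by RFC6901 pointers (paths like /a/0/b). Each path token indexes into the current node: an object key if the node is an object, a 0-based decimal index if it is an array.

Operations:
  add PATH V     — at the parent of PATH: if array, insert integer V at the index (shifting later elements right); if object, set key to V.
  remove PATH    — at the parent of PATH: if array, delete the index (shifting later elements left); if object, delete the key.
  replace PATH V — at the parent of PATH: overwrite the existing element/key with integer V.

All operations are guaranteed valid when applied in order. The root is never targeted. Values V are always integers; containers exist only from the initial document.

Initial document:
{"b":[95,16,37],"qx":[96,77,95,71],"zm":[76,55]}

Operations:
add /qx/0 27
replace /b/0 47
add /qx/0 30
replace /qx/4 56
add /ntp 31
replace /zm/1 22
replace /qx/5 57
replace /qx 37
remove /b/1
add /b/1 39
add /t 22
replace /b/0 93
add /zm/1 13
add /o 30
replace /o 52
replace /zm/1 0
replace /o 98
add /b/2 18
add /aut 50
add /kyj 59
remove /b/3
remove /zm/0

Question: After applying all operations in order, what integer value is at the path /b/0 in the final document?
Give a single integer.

Answer: 93

Derivation:
After op 1 (add /qx/0 27): {"b":[95,16,37],"qx":[27,96,77,95,71],"zm":[76,55]}
After op 2 (replace /b/0 47): {"b":[47,16,37],"qx":[27,96,77,95,71],"zm":[76,55]}
After op 3 (add /qx/0 30): {"b":[47,16,37],"qx":[30,27,96,77,95,71],"zm":[76,55]}
After op 4 (replace /qx/4 56): {"b":[47,16,37],"qx":[30,27,96,77,56,71],"zm":[76,55]}
After op 5 (add /ntp 31): {"b":[47,16,37],"ntp":31,"qx":[30,27,96,77,56,71],"zm":[76,55]}
After op 6 (replace /zm/1 22): {"b":[47,16,37],"ntp":31,"qx":[30,27,96,77,56,71],"zm":[76,22]}
After op 7 (replace /qx/5 57): {"b":[47,16,37],"ntp":31,"qx":[30,27,96,77,56,57],"zm":[76,22]}
After op 8 (replace /qx 37): {"b":[47,16,37],"ntp":31,"qx":37,"zm":[76,22]}
After op 9 (remove /b/1): {"b":[47,37],"ntp":31,"qx":37,"zm":[76,22]}
After op 10 (add /b/1 39): {"b":[47,39,37],"ntp":31,"qx":37,"zm":[76,22]}
After op 11 (add /t 22): {"b":[47,39,37],"ntp":31,"qx":37,"t":22,"zm":[76,22]}
After op 12 (replace /b/0 93): {"b":[93,39,37],"ntp":31,"qx":37,"t":22,"zm":[76,22]}
After op 13 (add /zm/1 13): {"b":[93,39,37],"ntp":31,"qx":37,"t":22,"zm":[76,13,22]}
After op 14 (add /o 30): {"b":[93,39,37],"ntp":31,"o":30,"qx":37,"t":22,"zm":[76,13,22]}
After op 15 (replace /o 52): {"b":[93,39,37],"ntp":31,"o":52,"qx":37,"t":22,"zm":[76,13,22]}
After op 16 (replace /zm/1 0): {"b":[93,39,37],"ntp":31,"o":52,"qx":37,"t":22,"zm":[76,0,22]}
After op 17 (replace /o 98): {"b":[93,39,37],"ntp":31,"o":98,"qx":37,"t":22,"zm":[76,0,22]}
After op 18 (add /b/2 18): {"b":[93,39,18,37],"ntp":31,"o":98,"qx":37,"t":22,"zm":[76,0,22]}
After op 19 (add /aut 50): {"aut":50,"b":[93,39,18,37],"ntp":31,"o":98,"qx":37,"t":22,"zm":[76,0,22]}
After op 20 (add /kyj 59): {"aut":50,"b":[93,39,18,37],"kyj":59,"ntp":31,"o":98,"qx":37,"t":22,"zm":[76,0,22]}
After op 21 (remove /b/3): {"aut":50,"b":[93,39,18],"kyj":59,"ntp":31,"o":98,"qx":37,"t":22,"zm":[76,0,22]}
After op 22 (remove /zm/0): {"aut":50,"b":[93,39,18],"kyj":59,"ntp":31,"o":98,"qx":37,"t":22,"zm":[0,22]}
Value at /b/0: 93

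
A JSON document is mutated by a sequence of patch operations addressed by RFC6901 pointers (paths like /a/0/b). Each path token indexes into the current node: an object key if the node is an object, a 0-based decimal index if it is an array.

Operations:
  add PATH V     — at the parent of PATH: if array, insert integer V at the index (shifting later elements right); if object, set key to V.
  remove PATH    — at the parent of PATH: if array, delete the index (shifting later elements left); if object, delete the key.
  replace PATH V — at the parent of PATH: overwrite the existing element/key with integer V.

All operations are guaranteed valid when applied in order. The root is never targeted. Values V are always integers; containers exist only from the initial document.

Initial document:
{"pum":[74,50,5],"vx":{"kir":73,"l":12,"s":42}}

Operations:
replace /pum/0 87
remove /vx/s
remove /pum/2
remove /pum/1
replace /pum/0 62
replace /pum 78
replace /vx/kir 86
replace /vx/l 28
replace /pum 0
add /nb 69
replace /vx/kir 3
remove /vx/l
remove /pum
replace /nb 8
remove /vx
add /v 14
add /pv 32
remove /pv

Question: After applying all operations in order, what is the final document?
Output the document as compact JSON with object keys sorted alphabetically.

Answer: {"nb":8,"v":14}

Derivation:
After op 1 (replace /pum/0 87): {"pum":[87,50,5],"vx":{"kir":73,"l":12,"s":42}}
After op 2 (remove /vx/s): {"pum":[87,50,5],"vx":{"kir":73,"l":12}}
After op 3 (remove /pum/2): {"pum":[87,50],"vx":{"kir":73,"l":12}}
After op 4 (remove /pum/1): {"pum":[87],"vx":{"kir":73,"l":12}}
After op 5 (replace /pum/0 62): {"pum":[62],"vx":{"kir":73,"l":12}}
After op 6 (replace /pum 78): {"pum":78,"vx":{"kir":73,"l":12}}
After op 7 (replace /vx/kir 86): {"pum":78,"vx":{"kir":86,"l":12}}
After op 8 (replace /vx/l 28): {"pum":78,"vx":{"kir":86,"l":28}}
After op 9 (replace /pum 0): {"pum":0,"vx":{"kir":86,"l":28}}
After op 10 (add /nb 69): {"nb":69,"pum":0,"vx":{"kir":86,"l":28}}
After op 11 (replace /vx/kir 3): {"nb":69,"pum":0,"vx":{"kir":3,"l":28}}
After op 12 (remove /vx/l): {"nb":69,"pum":0,"vx":{"kir":3}}
After op 13 (remove /pum): {"nb":69,"vx":{"kir":3}}
After op 14 (replace /nb 8): {"nb":8,"vx":{"kir":3}}
After op 15 (remove /vx): {"nb":8}
After op 16 (add /v 14): {"nb":8,"v":14}
After op 17 (add /pv 32): {"nb":8,"pv":32,"v":14}
After op 18 (remove /pv): {"nb":8,"v":14}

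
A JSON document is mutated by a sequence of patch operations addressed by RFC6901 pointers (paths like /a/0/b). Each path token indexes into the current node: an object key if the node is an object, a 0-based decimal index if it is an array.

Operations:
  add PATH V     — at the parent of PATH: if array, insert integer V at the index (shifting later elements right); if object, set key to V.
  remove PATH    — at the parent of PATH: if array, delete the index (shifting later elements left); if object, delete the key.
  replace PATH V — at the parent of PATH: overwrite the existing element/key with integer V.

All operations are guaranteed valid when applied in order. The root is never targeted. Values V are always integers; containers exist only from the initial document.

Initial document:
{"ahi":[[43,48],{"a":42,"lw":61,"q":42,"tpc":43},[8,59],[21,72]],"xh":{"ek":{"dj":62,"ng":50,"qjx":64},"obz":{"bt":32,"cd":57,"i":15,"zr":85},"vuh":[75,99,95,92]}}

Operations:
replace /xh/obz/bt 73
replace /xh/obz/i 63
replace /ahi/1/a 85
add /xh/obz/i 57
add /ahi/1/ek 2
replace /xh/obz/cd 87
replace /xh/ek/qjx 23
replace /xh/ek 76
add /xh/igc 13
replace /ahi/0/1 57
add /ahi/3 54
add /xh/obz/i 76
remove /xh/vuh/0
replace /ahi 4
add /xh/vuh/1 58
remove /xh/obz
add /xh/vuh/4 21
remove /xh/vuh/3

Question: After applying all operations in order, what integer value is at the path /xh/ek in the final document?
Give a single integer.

Answer: 76

Derivation:
After op 1 (replace /xh/obz/bt 73): {"ahi":[[43,48],{"a":42,"lw":61,"q":42,"tpc":43},[8,59],[21,72]],"xh":{"ek":{"dj":62,"ng":50,"qjx":64},"obz":{"bt":73,"cd":57,"i":15,"zr":85},"vuh":[75,99,95,92]}}
After op 2 (replace /xh/obz/i 63): {"ahi":[[43,48],{"a":42,"lw":61,"q":42,"tpc":43},[8,59],[21,72]],"xh":{"ek":{"dj":62,"ng":50,"qjx":64},"obz":{"bt":73,"cd":57,"i":63,"zr":85},"vuh":[75,99,95,92]}}
After op 3 (replace /ahi/1/a 85): {"ahi":[[43,48],{"a":85,"lw":61,"q":42,"tpc":43},[8,59],[21,72]],"xh":{"ek":{"dj":62,"ng":50,"qjx":64},"obz":{"bt":73,"cd":57,"i":63,"zr":85},"vuh":[75,99,95,92]}}
After op 4 (add /xh/obz/i 57): {"ahi":[[43,48],{"a":85,"lw":61,"q":42,"tpc":43},[8,59],[21,72]],"xh":{"ek":{"dj":62,"ng":50,"qjx":64},"obz":{"bt":73,"cd":57,"i":57,"zr":85},"vuh":[75,99,95,92]}}
After op 5 (add /ahi/1/ek 2): {"ahi":[[43,48],{"a":85,"ek":2,"lw":61,"q":42,"tpc":43},[8,59],[21,72]],"xh":{"ek":{"dj":62,"ng":50,"qjx":64},"obz":{"bt":73,"cd":57,"i":57,"zr":85},"vuh":[75,99,95,92]}}
After op 6 (replace /xh/obz/cd 87): {"ahi":[[43,48],{"a":85,"ek":2,"lw":61,"q":42,"tpc":43},[8,59],[21,72]],"xh":{"ek":{"dj":62,"ng":50,"qjx":64},"obz":{"bt":73,"cd":87,"i":57,"zr":85},"vuh":[75,99,95,92]}}
After op 7 (replace /xh/ek/qjx 23): {"ahi":[[43,48],{"a":85,"ek":2,"lw":61,"q":42,"tpc":43},[8,59],[21,72]],"xh":{"ek":{"dj":62,"ng":50,"qjx":23},"obz":{"bt":73,"cd":87,"i":57,"zr":85},"vuh":[75,99,95,92]}}
After op 8 (replace /xh/ek 76): {"ahi":[[43,48],{"a":85,"ek":2,"lw":61,"q":42,"tpc":43},[8,59],[21,72]],"xh":{"ek":76,"obz":{"bt":73,"cd":87,"i":57,"zr":85},"vuh":[75,99,95,92]}}
After op 9 (add /xh/igc 13): {"ahi":[[43,48],{"a":85,"ek":2,"lw":61,"q":42,"tpc":43},[8,59],[21,72]],"xh":{"ek":76,"igc":13,"obz":{"bt":73,"cd":87,"i":57,"zr":85},"vuh":[75,99,95,92]}}
After op 10 (replace /ahi/0/1 57): {"ahi":[[43,57],{"a":85,"ek":2,"lw":61,"q":42,"tpc":43},[8,59],[21,72]],"xh":{"ek":76,"igc":13,"obz":{"bt":73,"cd":87,"i":57,"zr":85},"vuh":[75,99,95,92]}}
After op 11 (add /ahi/3 54): {"ahi":[[43,57],{"a":85,"ek":2,"lw":61,"q":42,"tpc":43},[8,59],54,[21,72]],"xh":{"ek":76,"igc":13,"obz":{"bt":73,"cd":87,"i":57,"zr":85},"vuh":[75,99,95,92]}}
After op 12 (add /xh/obz/i 76): {"ahi":[[43,57],{"a":85,"ek":2,"lw":61,"q":42,"tpc":43},[8,59],54,[21,72]],"xh":{"ek":76,"igc":13,"obz":{"bt":73,"cd":87,"i":76,"zr":85},"vuh":[75,99,95,92]}}
After op 13 (remove /xh/vuh/0): {"ahi":[[43,57],{"a":85,"ek":2,"lw":61,"q":42,"tpc":43},[8,59],54,[21,72]],"xh":{"ek":76,"igc":13,"obz":{"bt":73,"cd":87,"i":76,"zr":85},"vuh":[99,95,92]}}
After op 14 (replace /ahi 4): {"ahi":4,"xh":{"ek":76,"igc":13,"obz":{"bt":73,"cd":87,"i":76,"zr":85},"vuh":[99,95,92]}}
After op 15 (add /xh/vuh/1 58): {"ahi":4,"xh":{"ek":76,"igc":13,"obz":{"bt":73,"cd":87,"i":76,"zr":85},"vuh":[99,58,95,92]}}
After op 16 (remove /xh/obz): {"ahi":4,"xh":{"ek":76,"igc":13,"vuh":[99,58,95,92]}}
After op 17 (add /xh/vuh/4 21): {"ahi":4,"xh":{"ek":76,"igc":13,"vuh":[99,58,95,92,21]}}
After op 18 (remove /xh/vuh/3): {"ahi":4,"xh":{"ek":76,"igc":13,"vuh":[99,58,95,21]}}
Value at /xh/ek: 76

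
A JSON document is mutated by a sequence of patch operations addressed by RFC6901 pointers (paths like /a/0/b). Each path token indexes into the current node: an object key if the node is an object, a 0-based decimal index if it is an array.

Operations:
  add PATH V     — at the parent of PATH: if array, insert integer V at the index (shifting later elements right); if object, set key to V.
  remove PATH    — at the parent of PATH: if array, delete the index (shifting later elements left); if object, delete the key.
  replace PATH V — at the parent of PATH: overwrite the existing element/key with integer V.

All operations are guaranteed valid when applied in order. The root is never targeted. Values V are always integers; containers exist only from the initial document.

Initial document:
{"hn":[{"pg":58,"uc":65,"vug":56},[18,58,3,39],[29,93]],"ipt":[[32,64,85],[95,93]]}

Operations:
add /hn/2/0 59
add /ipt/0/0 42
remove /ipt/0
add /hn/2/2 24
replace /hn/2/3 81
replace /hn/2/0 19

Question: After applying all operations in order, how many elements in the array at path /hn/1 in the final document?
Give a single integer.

After op 1 (add /hn/2/0 59): {"hn":[{"pg":58,"uc":65,"vug":56},[18,58,3,39],[59,29,93]],"ipt":[[32,64,85],[95,93]]}
After op 2 (add /ipt/0/0 42): {"hn":[{"pg":58,"uc":65,"vug":56},[18,58,3,39],[59,29,93]],"ipt":[[42,32,64,85],[95,93]]}
After op 3 (remove /ipt/0): {"hn":[{"pg":58,"uc":65,"vug":56},[18,58,3,39],[59,29,93]],"ipt":[[95,93]]}
After op 4 (add /hn/2/2 24): {"hn":[{"pg":58,"uc":65,"vug":56},[18,58,3,39],[59,29,24,93]],"ipt":[[95,93]]}
After op 5 (replace /hn/2/3 81): {"hn":[{"pg":58,"uc":65,"vug":56},[18,58,3,39],[59,29,24,81]],"ipt":[[95,93]]}
After op 6 (replace /hn/2/0 19): {"hn":[{"pg":58,"uc":65,"vug":56},[18,58,3,39],[19,29,24,81]],"ipt":[[95,93]]}
Size at path /hn/1: 4

Answer: 4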